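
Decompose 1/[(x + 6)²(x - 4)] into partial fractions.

Cover-up at x=4: γ = 1/(4 + 6)² = 1/100. Cover-up at x=-6: β = 1/(-6 - 4) = -1/10. Comparing x² coeff: α = -γ = -1/100
Result: (-1/100)/(x + 6) - (1/10)/(x + 6)² + (1/100)/(x - 4)


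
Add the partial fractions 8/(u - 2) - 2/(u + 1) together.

Common denominator (u - 2)(u + 1). Numerator: 8(u + 1) - 2(u - 2) = (8u + 8) - (2u - 4) = 6u + 12
Result: (6u + 12)/[(u - 2)(u + 1)]


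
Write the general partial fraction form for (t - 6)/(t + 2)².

Repeated linear factor: α/(t + 2) + β/(t + 2)²


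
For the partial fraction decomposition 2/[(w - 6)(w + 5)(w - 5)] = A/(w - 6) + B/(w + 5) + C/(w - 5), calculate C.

Cover-up at w = 5: C = 2/[(5 - 6)(5 + 5)] = 2/[(-1)(10)] = -2/10 = -1/5


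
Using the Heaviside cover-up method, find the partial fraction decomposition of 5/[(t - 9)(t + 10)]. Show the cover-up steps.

Cover (t - 9): set t=9, get P = 5/(9 + 10) = 5/19. Cover (t + 10): set t=-10, get Q = 5/(-10 - 9) = -5/19.
Result: (5/19)/(t - 9) - (5/19)/(t + 10)


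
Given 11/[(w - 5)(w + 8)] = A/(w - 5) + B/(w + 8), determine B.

Cover-up at w = -8: B = 11/(-8 - 5) = -11/13


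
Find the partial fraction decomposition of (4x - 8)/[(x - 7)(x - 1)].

At x=7: A = (4·7 - 8)/(7 - 1) = 10/3. At x=1: B = (4·1 - 8)/(1 - 7) = 2/3
Result: (10/3)/(x - 7) + (2/3)/(x - 1)


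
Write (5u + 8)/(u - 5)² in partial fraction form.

(5u + 8) = α(u - 5) + β. At u = 5: β = 5·5 + 8 = 33. Coeff of u: α = 5
Result: 5/(u - 5) + 33/(u - 5)²


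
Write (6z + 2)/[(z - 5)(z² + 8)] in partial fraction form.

At z=5: P = (6·5 + 2)/(5² + 8) = 32/33. Q = -P = -32/33, R = 6 - 5·P = 38/33
Result: (32/33)/(z - 5) - ((32/33)z - 38/33)/(z² + 8)


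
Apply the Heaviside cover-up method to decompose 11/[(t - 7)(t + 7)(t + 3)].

Cover (t - 7), t=7: P = 11/[(7 + 7)(7 + 3)] = 11/140. Cover (t + 7), t=-7: Q = 11/[(-7 - 7)(-7 + 3)] = 11/56. Cover (t + 3), t=-3: R = 11/[(-3 - 7)(-3 + 7)] = -11/40.
Result: (11/140)/(t - 7) + (11/56)/(t + 7) - (11/40)/(t + 3)


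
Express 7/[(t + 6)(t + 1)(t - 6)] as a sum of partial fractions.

Using cover-up method: P = 7/60, Q = -1/5, R = 1/12
Result: (7/60)/(t + 6) - (1/5)/(t + 1) + (1/12)/(t - 6)


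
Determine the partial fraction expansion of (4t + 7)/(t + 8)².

(4t + 7) = P(t + 8) + Q. At t = -8: Q = 4·(-8) + 7 = -25. Coeff of t: P = 4
Result: 4/(t + 8) - 25/(t + 8)²


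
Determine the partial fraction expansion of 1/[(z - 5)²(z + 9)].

Cover-up at z=-9: γ = 1/(-9 - 5)² = 1/196. Cover-up at z=5: β = 1/(5 + 9) = 1/14. Comparing z² coeff: α = -γ = -1/196
Result: (-1/196)/(z - 5) + (1/14)/(z - 5)² + (1/196)/(z + 9)


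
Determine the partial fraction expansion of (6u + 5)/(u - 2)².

(6u + 5) = α(u - 2) + β. At u = 2: β = 6·2 + 5 = 17. Coeff of u: α = 6
Result: 6/(u - 2) + 17/(u - 2)²


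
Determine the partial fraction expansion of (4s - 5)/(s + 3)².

(4s - 5) = α(s + 3) + β. At s = -3: β = 4·(-3) - 5 = -17. Coeff of s: α = 4
Result: 4/(s + 3) - 17/(s + 3)²


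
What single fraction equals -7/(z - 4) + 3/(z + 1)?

Common denominator (z - 4)(z + 1). Numerator: -7(z + 1) + 3(z - 4) = (-7z - 7) + (3z - 12) = -4z - 19
Result: (-4z - 19)/[(z - 4)(z + 1)]


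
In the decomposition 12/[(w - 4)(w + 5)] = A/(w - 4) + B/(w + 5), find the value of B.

Cover-up at w = -5: B = 12/(-5 - 4) = -12/9 = -4/3


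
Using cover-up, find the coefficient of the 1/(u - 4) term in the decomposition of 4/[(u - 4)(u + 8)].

Cover (u - 4), set u=4: 4/((u + 8) at u=4) = 4/(12) = 1/3


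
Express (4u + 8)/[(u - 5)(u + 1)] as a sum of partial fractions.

At u=5: P = (4·5 + 8)/(5 + 1) = 14/3. At u=-1: Q = (4·(-1) + 8)/(-1 - 5) = -2/3
Result: (14/3)/(u - 5) - (2/3)/(u + 1)


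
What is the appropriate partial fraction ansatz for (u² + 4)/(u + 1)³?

Repeated linear factor (power 3): α/(u + 1) + β/(u + 1)² + γ/(u + 1)³


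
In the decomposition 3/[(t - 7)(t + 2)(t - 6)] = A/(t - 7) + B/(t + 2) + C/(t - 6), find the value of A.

Cover-up at t = 7: A = 3/[(7 + 2)(7 - 6)] = 3/[(9)(1)] = 3/9 = 1/3


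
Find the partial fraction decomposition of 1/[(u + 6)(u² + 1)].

Cover-up at u = -6: P = 1/((-6)² + 1) = 1/37. Then Q = -P = -1/37, R = -P·(0 - 6) = 6/37
Result: (1/37)/(u + 6) - ((1/37)u - 6/37)/(u² + 1)


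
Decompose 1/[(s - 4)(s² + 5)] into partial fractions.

Cover-up at s = 4: P = 1/(4² + 5) = 1/21. Then Q = -P = -1/21, R = -P·(0 + 4) = -4/21
Result: (1/21)/(s - 4) - ((1/21)s + 4/21)/(s² + 5)


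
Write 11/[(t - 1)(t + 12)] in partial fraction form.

11/(t - 1)(t + 12) = P/(t - 1) + Q/(t + 12). P = 11/(1 + 12) = 11/13, Q = 11/(-12 - 1) = -11/13
Result: (11/13)/(t - 1) - (11/13)/(t + 12)


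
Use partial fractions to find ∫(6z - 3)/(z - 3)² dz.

Decompose: α = 6, β = 6·3 - 3 = 15, so (6z - 3)/(z - 3)² = 6/(z - 3) + 15/(z - 3)². Integrate: ∫ α/(z - 3) dz = 6 ln|(z - 3)|; ∫ β/(z - 3)² dz = -15/(z - 3). Sum: 6 ln|(z - 3)| - 15/(z - 3) + C


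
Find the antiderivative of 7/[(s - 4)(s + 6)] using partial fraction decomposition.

Decompose: 7/[(s - 4)(s + 6)] = (7/10)/(s - 4) - (7/10)/(s + 6). Integrate each term: (7/10) ln|(s - 4)| - (7/10) ln|(s + 6)| + C


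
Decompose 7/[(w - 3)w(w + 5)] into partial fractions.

Using cover-up method: A = 7/24, B = -7/15, C = 7/40
Result: (7/24)/(w - 3) - (7/15)/w + (7/40)/(w + 5)


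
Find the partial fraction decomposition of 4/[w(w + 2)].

4/w(w + 2) = A/w + B/(w + 2). A = 4/(0 + 2) = 2, B = 4/(-2 - 0) = -2
Result: 2/w - 2/(w + 2)


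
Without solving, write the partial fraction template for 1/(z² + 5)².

Repeated quadratic factor: (αz + β)/(z² + 5) + (γz + δ)/(z² + 5)²


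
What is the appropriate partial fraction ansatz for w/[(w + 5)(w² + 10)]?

Linear + irreducible quadratic: A/(w + 5) + (Bw + C)/(w² + 10)


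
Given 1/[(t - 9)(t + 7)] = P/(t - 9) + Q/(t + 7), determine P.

Cover-up at t = 9: P = 1/(9 + 7) = 1/16


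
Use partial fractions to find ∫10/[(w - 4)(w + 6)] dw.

Decompose: 10/[(w - 4)(w + 6)] = 1/(w - 4) - 1/(w + 6). Integrate each term: ln|(w - 4)| - ln|(w + 6)| + C


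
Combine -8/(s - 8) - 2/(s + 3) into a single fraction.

Common denominator (s - 8)(s + 3). Numerator: -8(s + 3) - 2(s - 8) = (-8s - 24) - (2s - 16) = -10s - 8
Result: (-10s - 8)/[(s - 8)(s + 3)]


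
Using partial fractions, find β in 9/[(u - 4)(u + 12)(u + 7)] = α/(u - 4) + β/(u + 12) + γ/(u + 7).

Cover-up at u = -12: β = 9/[(-12 - 4)(-12 + 7)] = 9/[(-16)(-5)] = 9/80


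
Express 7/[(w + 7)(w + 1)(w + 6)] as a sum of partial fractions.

Using cover-up method: P = 7/6, Q = 7/30, R = -7/5
Result: (7/6)/(w + 7) + (7/30)/(w + 1) - (7/5)/(w + 6)


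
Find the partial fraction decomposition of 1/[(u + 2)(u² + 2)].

Cover-up at u = -2: P = 1/((-2)² + 2) = 1/6. Then Q = -P = -1/6, R = -P·(0 - 2) = 1/3
Result: (1/6)/(u + 2) - ((1/6)u - 1/3)/(u² + 2)


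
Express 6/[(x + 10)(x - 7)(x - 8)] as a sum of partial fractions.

Using cover-up method: A = 1/51, B = -6/17, C = 1/3
Result: (1/51)/(x + 10) - (6/17)/(x - 7) + (1/3)/(x - 8)


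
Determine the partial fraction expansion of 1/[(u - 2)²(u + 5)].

Cover-up at u=-5: R = 1/(-5 - 2)² = 1/49. Cover-up at u=2: Q = 1/(2 + 5) = 1/7. Comparing u² coeff: P = -R = -1/49
Result: (-1/49)/(u - 2) + (1/7)/(u - 2)² + (1/49)/(u + 5)


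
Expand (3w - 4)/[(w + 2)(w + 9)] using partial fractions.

At w=-2: α = (3·(-2) - 4)/(-2 + 9) = -10/7. At w=-9: β = (3·(-9) - 4)/(-9 + 2) = 31/7
Result: (-10/7)/(w + 2) + (31/7)/(w + 9)


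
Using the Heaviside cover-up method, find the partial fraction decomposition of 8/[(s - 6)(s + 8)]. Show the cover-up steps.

Cover (s - 6): set s=6, get A = 8/(6 + 8) = 4/7. Cover (s + 8): set s=-8, get B = 8/(-8 - 6) = -4/7.
Result: (4/7)/(s - 6) - (4/7)/(s + 8)


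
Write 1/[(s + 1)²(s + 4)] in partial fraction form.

Cover-up at s=-4: C = 1/(-4 + 1)² = 1/9. Cover-up at s=-1: B = 1/(-1 + 4) = 1/3. Comparing s² coeff: A = -C = -1/9
Result: (-1/9)/(s + 1) + (1/3)/(s + 1)² + (1/9)/(s + 4)


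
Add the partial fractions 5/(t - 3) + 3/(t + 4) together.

Common denominator (t - 3)(t + 4). Numerator: 5(t + 4) + 3(t - 3) = (5t + 20) + (3t - 9) = 8t + 11
Result: (8t + 11)/[(t - 3)(t + 4)]


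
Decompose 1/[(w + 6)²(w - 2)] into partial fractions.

Cover-up at w=2: R = 1/(2 + 6)² = 1/64. Cover-up at w=-6: Q = 1/(-6 - 2) = -1/8. Comparing w² coeff: P = -R = -1/64
Result: (-1/64)/(w + 6) - (1/8)/(w + 6)² + (1/64)/(w - 2)


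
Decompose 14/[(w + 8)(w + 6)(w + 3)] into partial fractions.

Using cover-up method: P = 7/5, Q = -7/3, R = 14/15
Result: (7/5)/(w + 8) - (7/3)/(w + 6) + (14/15)/(w + 3)


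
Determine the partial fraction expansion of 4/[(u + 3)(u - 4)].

4/(u + 3)(u - 4) = α/(u + 3) + β/(u - 4). α = 4/(-3 - 4) = -4/7, β = 4/(4 + 3) = 4/7
Result: (-4/7)/(u + 3) + (4/7)/(u - 4)


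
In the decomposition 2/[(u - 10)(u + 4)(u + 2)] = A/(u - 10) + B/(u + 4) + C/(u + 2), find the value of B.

Cover-up at u = -4: B = 2/[(-4 - 10)(-4 + 2)] = 2/[(-14)(-2)] = 2/28 = 1/14


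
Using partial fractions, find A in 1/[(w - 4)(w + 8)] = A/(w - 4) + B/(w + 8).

Cover-up at w = 4: A = 1/(4 + 8) = 1/12


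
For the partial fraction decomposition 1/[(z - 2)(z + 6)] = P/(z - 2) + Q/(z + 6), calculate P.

Cover-up at z = 2: P = 1/(2 + 6) = 1/8


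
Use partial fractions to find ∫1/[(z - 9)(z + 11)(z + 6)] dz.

Cover-up: P = 1/300, Q = 1/100, R = -1/75. Decomposition: (1/300)/(z - 9) + (1/100)/(z + 11) - (1/75)/(z + 6). Integrate each term: (1/300) ln|(z - 9)| + (1/100) ln|(z + 11)| - (1/75) ln|(z + 6)| + C


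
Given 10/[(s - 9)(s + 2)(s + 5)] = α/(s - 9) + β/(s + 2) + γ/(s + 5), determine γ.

Cover-up at s = -5: γ = 10/[(-5 - 9)(-5 + 2)] = 10/[(-14)(-3)] = 10/42 = 5/21


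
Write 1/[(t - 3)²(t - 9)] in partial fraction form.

Cover-up at t=9: γ = 1/(9 - 3)² = 1/36. Cover-up at t=3: β = 1/(3 - 9) = -1/6. Comparing t² coeff: α = -γ = -1/36
Result: (-1/36)/(t - 3) - (1/6)/(t - 3)² + (1/36)/(t - 9)


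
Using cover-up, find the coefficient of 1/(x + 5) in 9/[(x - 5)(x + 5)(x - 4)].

Cover (x + 5), set x=-5: 9/[(-5 - 5)(-5 - 4)] = 1/10


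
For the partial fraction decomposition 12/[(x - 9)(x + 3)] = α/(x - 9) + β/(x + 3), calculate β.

Cover-up at x = -3: β = 12/(-3 - 9) = -12/12 = -1


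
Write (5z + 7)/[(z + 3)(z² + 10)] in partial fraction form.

At z=-3: P = (5·(-3) + 7)/((-3)² + 10) = -8/19. Q = -P = 8/19, R = 5 - (-3)·P = 71/19
Result: (-8/19)/(z + 3) + ((8/19)z + 71/19)/(z² + 10)


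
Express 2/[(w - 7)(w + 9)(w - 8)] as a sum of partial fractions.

Using cover-up method: A = -1/8, B = 1/136, C = 2/17
Result: (-1/8)/(w - 7) + (1/136)/(w + 9) + (2/17)/(w - 8)


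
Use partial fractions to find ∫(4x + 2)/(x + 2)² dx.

Decompose: A = 4, B = 4·(-2) + 2 = -6, so (4x + 2)/(x + 2)² = 4/(x + 2) - 6/(x + 2)². Integrate: ∫ A/(x + 2) dx = 4 ln|(x + 2)|; ∫ B/(x + 2)² dx = 6/(x + 2). Sum: 4 ln|(x + 2)| + 6/(x + 2) + C


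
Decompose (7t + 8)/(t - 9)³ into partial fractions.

(7t + 8) = A(t - 9)² + B(t - 9) + C. At t = 9: C = 7·9 + 8 = 71. Coefficients: A = 0, B = 7
Result: 7/(t - 9)² + 71/(t - 9)³


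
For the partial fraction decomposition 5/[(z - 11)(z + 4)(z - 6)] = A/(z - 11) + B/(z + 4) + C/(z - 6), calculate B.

Cover-up at z = -4: B = 5/[(-4 - 11)(-4 - 6)] = 5/[(-15)(-10)] = 5/150 = 1/30


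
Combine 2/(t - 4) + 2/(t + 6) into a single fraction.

Common denominator (t - 4)(t + 6). Numerator: 2(t + 6) + 2(t - 4) = (2t + 12) + (2t - 8) = 4t + 4
Result: (4t + 4)/[(t - 4)(t + 6)]


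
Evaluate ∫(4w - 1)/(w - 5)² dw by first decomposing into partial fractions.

Decompose: α = 4, β = 4·5 - 1 = 19, so (4w - 1)/(w - 5)² = 4/(w - 5) + 19/(w - 5)². Integrate: ∫ α/(w - 5) dw = 4 ln|(w - 5)|; ∫ β/(w - 5)² dw = -19/(w - 5). Sum: 4 ln|(w - 5)| - 19/(w - 5) + C


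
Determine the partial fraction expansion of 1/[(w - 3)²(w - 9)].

Cover-up at w=9: C = 1/(9 - 3)² = 1/36. Cover-up at w=3: B = 1/(3 - 9) = -1/6. Comparing w² coeff: A = -C = -1/36
Result: (-1/36)/(w - 3) - (1/6)/(w - 3)² + (1/36)/(w - 9)


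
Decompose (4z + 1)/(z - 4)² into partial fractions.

(4z + 1) = α(z - 4) + β. At z = 4: β = 4·4 + 1 = 17. Coeff of z: α = 4
Result: 4/(z - 4) + 17/(z - 4)²


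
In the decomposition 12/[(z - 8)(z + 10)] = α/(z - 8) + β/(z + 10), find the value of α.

Cover-up at z = 8: α = 12/(8 + 10) = 12/18 = 2/3


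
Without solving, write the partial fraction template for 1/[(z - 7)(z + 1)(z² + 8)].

Two linear + quadratic: A/(z - 7) + B/(z + 1) + (Cz + D)/(z² + 8)


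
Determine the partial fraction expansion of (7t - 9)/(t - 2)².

(7t - 9) = A(t - 2) + B. At t = 2: B = 7·2 - 9 = 5. Coeff of t: A = 7
Result: 7/(t - 2) + 5/(t - 2)²


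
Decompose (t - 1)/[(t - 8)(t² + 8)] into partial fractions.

At t=8: P = (1·8 - 1)/(8² + 8) = 7/72. Q = -P = -7/72, R = 1 - 8·P = 2/9
Result: (7/72)/(t - 8) - ((7/72)t - 2/9)/(t² + 8)


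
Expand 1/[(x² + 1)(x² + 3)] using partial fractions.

Coefficient matching gives A = C = 0, B = 1/(3-1) = 1/2, D = -B = -1/2
Result: (1/2)/(x² + 1) - (1/2)/(x² + 3)


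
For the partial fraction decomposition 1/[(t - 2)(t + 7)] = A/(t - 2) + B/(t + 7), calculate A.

Cover-up at t = 2: A = 1/(2 + 7) = 1/9


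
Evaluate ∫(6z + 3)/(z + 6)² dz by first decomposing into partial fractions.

Decompose: P = 6, Q = 6·(-6) + 3 = -33, so (6z + 3)/(z + 6)² = 6/(z + 6) - 33/(z + 6)². Integrate: ∫ P/(z + 6) dz = 6 ln|(z + 6)|; ∫ Q/(z + 6)² dz = 33/(z + 6). Sum: 6 ln|(z + 6)| + 33/(z + 6) + C


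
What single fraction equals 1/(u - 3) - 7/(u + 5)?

Common denominator (u - 3)(u + 5). Numerator: 1(u + 5) - 7(u - 3) = (u + 5) - (7u - 21) = -6u + 26
Result: (-6u + 26)/[(u - 3)(u + 5)]


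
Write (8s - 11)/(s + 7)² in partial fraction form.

(8s - 11) = α(s + 7) + β. At s = -7: β = 8·(-7) - 11 = -67. Coeff of s: α = 8
Result: 8/(s + 7) - 67/(s + 7)²


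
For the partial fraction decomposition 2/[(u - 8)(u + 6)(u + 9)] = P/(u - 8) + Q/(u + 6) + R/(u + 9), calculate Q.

Cover-up at u = -6: Q = 2/[(-6 - 8)(-6 + 9)] = 2/[(-14)(3)] = -2/42 = -1/21


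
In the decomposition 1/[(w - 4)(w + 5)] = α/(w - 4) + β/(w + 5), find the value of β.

Cover-up at w = -5: β = 1/(-5 - 4) = -1/9


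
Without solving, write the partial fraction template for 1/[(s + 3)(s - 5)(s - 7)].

Three distinct linear factors: α/(s + 3) + β/(s - 5) + γ/(s - 7)


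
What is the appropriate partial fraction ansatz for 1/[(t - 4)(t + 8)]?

Distinct linear factors: P/(t - 4) + Q/(t + 8)


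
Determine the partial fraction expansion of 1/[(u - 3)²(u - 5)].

Cover-up at u=5: R = 1/(5 - 3)² = 1/4. Cover-up at u=3: Q = 1/(3 - 5) = -1/2. Comparing u² coeff: P = -R = -1/4
Result: (-1/4)/(u - 3) - (1/2)/(u - 3)² + (1/4)/(u - 5)


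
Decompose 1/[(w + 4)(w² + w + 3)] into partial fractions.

Cover-up at w = -4: P = 1/((-4)² + 1·(-4) + 3) = 1/15. Then Q = -P = -1/15, R = -P·(1 - 4) = 1/5
Result: (1/15)/(w + 4) - ((1/15)w - 1/5)/(w² + w + 3)


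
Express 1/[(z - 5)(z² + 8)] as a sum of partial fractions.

Cover-up at z = 5: A = 1/(5² + 8) = 1/33. Then B = -A = -1/33, C = -A·(0 + 5) = -5/33
Result: (1/33)/(z - 5) - ((1/33)z + 5/33)/(z² + 8)


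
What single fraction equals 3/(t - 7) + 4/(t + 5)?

Common denominator (t - 7)(t + 5). Numerator: 3(t + 5) + 4(t - 7) = (3t + 15) + (4t - 28) = 7t - 13
Result: (7t - 13)/[(t - 7)(t + 5)]


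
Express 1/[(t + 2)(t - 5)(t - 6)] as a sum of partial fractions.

Using cover-up method: P = 1/56, Q = -1/7, R = 1/8
Result: (1/56)/(t + 2) - (1/7)/(t - 5) + (1/8)/(t - 6)


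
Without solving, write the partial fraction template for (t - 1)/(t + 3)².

Repeated linear factor: A/(t + 3) + B/(t + 3)²


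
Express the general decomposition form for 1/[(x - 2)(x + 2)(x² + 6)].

Two linear + quadratic: P/(x - 2) + Q/(x + 2) + (Rx + S)/(x² + 6)


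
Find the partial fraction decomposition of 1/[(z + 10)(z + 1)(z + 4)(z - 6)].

Using Heaviside cover-up: (-1/864)/(z + 10) - (1/189)/(z + 1) + (1/180)/(z + 4) + (1/1120)/(z - 6)


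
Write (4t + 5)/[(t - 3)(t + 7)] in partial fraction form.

At t=3: P = (4·3 + 5)/(3 + 7) = 17/10. At t=-7: Q = (4·(-7) + 5)/(-7 - 3) = 23/10
Result: (17/10)/(t - 3) + (23/10)/(t + 7)


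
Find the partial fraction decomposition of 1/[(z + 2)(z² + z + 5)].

Cover-up at z = -2: A = 1/((-2)² + 1·(-2) + 5) = 1/7. Then B = -A = -1/7, C = -A·(1 - 2) = 1/7
Result: (1/7)/(z + 2) - ((1/7)z - 1/7)/(z² + z + 5)


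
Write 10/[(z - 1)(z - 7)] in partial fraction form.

10/(z - 1)(z - 7) = α/(z - 1) + β/(z - 7). α = 10/(1 - 7) = -5/3, β = 10/(7 - 1) = 5/3
Result: (-5/3)/(z - 1) + (5/3)/(z - 7)


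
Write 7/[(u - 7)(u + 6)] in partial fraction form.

7/(u - 7)(u + 6) = P/(u - 7) + Q/(u + 6). P = 7/(7 + 6) = 7/13, Q = 7/(-6 - 7) = -7/13
Result: (7/13)/(u - 7) - (7/13)/(u + 6)


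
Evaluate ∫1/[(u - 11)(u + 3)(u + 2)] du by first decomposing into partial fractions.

Cover-up: A = 1/182, B = 1/14, C = -1/13. Decomposition: (1/182)/(u - 11) + (1/14)/(u + 3) - (1/13)/(u + 2). Integrate each term: (1/182) ln|(u - 11)| + (1/14) ln|(u + 3)| - (1/13) ln|(u + 2)| + C


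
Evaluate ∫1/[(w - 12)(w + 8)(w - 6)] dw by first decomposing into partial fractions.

Cover-up: P = 1/120, Q = 1/280, R = -1/84. Decomposition: (1/120)/(w - 12) + (1/280)/(w + 8) - (1/84)/(w - 6). Integrate each term: (1/120) ln|(w - 12)| + (1/280) ln|(w + 8)| - (1/84) ln|(w - 6)| + C


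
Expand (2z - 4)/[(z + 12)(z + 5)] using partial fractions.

At z=-12: A = (2·(-12) - 4)/(-12 + 5) = 4. At z=-5: B = (2·(-5) - 4)/(-5 + 12) = -2
Result: 4/(z + 12) - 2/(z + 5)


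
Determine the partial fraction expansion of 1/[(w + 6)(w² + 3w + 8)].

Cover-up at w = -6: α = 1/((-6)² + 3·(-6) + 8) = 1/26. Then β = -α = -1/26, γ = -α·(3 - 6) = 3/26
Result: (1/26)/(w + 6) - ((1/26)w - 3/26)/(w² + 3w + 8)


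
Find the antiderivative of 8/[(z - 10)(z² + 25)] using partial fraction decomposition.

Cover-up at z=10: α = 8/(10²+25) = 8/125. Coeff matching: β = -8/125, γ = -16/25. Decomposition: (8/125)/(z - 10) - ((8/125)z + 16/25)/(z² + 25). Integrate: linear → ln, quadratic → (1/2)ln + arctan: (8/125) ln|(z - 10)| - (4/125) ln(z² + 25) - (16/125) arctan(z/5) + C


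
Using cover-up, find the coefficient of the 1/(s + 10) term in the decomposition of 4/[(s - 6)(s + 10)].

Cover (s + 10), set s=-10: 4/((s - 6) at s=-10) = 4/(-16) = -1/4


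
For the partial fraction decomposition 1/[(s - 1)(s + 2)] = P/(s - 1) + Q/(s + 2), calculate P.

Cover-up at s = 1: P = 1/(1 + 2) = 1/3


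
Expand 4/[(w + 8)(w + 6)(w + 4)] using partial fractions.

Using cover-up method: α = 1/2, β = -1, γ = 1/2
Result: (1/2)/(w + 8) - 1/(w + 6) + (1/2)/(w + 4)


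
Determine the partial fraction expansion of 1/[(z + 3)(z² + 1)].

Cover-up at z = -3: α = 1/((-3)² + 1) = 1/10. Then β = -α = -1/10, γ = -α·(0 - 3) = 3/10
Result: (1/10)/(z + 3) - ((1/10)z - 3/10)/(z² + 1)


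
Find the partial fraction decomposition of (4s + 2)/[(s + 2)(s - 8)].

At s=-2: A = (4·(-2) + 2)/(-2 - 8) = 3/5. At s=8: B = (4·8 + 2)/(8 + 2) = 17/5
Result: (3/5)/(s + 2) + (17/5)/(s - 8)


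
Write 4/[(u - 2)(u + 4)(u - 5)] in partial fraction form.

Using cover-up method: α = -2/9, β = 2/27, γ = 4/27
Result: (-2/9)/(u - 2) + (2/27)/(u + 4) + (4/27)/(u - 5)


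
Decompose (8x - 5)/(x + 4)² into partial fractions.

(8x - 5) = α(x + 4) + β. At x = -4: β = 8·(-4) - 5 = -37. Coeff of x: α = 8
Result: 8/(x + 4) - 37/(x + 4)²


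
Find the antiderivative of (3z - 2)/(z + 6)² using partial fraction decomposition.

Decompose: α = 3, β = 3·(-6) - 2 = -20, so (3z - 2)/(z + 6)² = 3/(z + 6) - 20/(z + 6)². Integrate: ∫ α/(z + 6) dz = 3 ln|(z + 6)|; ∫ β/(z + 6)² dz = 20/(z + 6). Sum: 3 ln|(z + 6)| + 20/(z + 6) + C


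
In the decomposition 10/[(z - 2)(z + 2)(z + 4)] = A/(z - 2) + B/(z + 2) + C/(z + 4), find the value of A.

Cover-up at z = 2: A = 10/[(2 + 2)(2 + 4)] = 10/[(4)(6)] = 10/24 = 5/12


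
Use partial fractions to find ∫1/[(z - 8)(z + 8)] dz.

Decompose: 1/[(z - 8)(z + 8)] = (1/16)/(z - 8) - (1/16)/(z + 8). Integrate each term: (1/16) ln|(z - 8)| - (1/16) ln|(z + 8)| + C


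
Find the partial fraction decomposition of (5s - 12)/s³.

(5s - 12) = αs² + βs + γ. At s = 0: γ = 5·0 - 12 = -12. Coefficients: α = 0, β = 5
Result: 5/s² - 12/s³


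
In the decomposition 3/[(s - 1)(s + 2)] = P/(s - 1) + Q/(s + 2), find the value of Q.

Cover-up at s = -2: Q = 3/(-2 - 1) = -3/3 = -1


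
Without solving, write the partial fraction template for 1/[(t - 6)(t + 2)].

Distinct linear factors: A/(t - 6) + B/(t + 2)


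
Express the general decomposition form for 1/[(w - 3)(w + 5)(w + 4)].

Three distinct linear factors: α/(w - 3) + β/(w + 5) + γ/(w + 4)


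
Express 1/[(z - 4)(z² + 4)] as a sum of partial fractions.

Cover-up at z = 4: P = 1/(4² + 4) = 1/20. Then Q = -P = -1/20, R = -P·(0 + 4) = -1/5
Result: (1/20)/(z - 4) - ((1/20)z + 1/5)/(z² + 4)


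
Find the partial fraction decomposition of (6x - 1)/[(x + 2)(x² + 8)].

At x=-2: P = (6·(-2) - 1)/((-2)² + 8) = -13/12. Q = -P = 13/12, R = 6 - (-2)·P = 23/6
Result: (-13/12)/(x + 2) + ((13/12)x + 23/6)/(x² + 8)


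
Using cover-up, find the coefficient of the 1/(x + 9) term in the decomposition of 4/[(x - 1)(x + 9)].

Cover (x + 9), set x=-9: 4/((x - 1) at x=-9) = 4/(-10) = -2/5


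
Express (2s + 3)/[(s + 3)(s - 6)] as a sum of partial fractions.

At s=-3: P = (2·(-3) + 3)/(-3 - 6) = 1/3. At s=6: Q = (2·6 + 3)/(6 + 3) = 5/3
Result: (1/3)/(s + 3) + (5/3)/(s - 6)


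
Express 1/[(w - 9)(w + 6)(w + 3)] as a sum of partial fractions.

Using cover-up method: α = 1/180, β = 1/45, γ = -1/36
Result: (1/180)/(w - 9) + (1/45)/(w + 6) - (1/36)/(w + 3)


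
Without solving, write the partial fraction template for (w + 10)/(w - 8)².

Repeated linear factor: α/(w - 8) + β/(w - 8)²


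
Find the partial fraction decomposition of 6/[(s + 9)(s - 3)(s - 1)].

Using cover-up method: α = 1/20, β = 1/4, γ = -3/10
Result: (1/20)/(s + 9) + (1/4)/(s - 3) - (3/10)/(s - 1)


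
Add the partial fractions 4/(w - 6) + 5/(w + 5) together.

Common denominator (w - 6)(w + 5). Numerator: 4(w + 5) + 5(w - 6) = (4w + 20) + (5w - 30) = 9w - 10
Result: (9w - 10)/[(w - 6)(w + 5)]


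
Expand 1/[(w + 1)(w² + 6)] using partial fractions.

Cover-up at w = -1: P = 1/((-1)² + 6) = 1/7. Then Q = -P = -1/7, R = -P·(0 - 1) = 1/7
Result: (1/7)/(w + 1) - ((1/7)w - 1/7)/(w² + 6)


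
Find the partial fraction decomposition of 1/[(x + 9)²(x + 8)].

Cover-up at x=-8: γ = 1/(-8 + 9)² = 1. Cover-up at x=-9: β = 1/(-9 + 8) = -1. Comparing x² coeff: α = -γ = -1
Result: -1/(x + 9) - 1/(x + 9)² + 1/(x + 8)


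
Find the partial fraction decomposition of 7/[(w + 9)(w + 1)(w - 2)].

Using cover-up method: A = 7/88, B = -7/24, C = 7/33
Result: (7/88)/(w + 9) - (7/24)/(w + 1) + (7/33)/(w - 2)


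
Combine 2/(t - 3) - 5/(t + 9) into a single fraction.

Common denominator (t - 3)(t + 9). Numerator: 2(t + 9) - 5(t - 3) = (2t + 18) - (5t - 15) = -3t + 33
Result: (-3t + 33)/[(t - 3)(t + 9)]


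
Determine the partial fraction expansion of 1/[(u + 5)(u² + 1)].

Cover-up at u = -5: α = 1/((-5)² + 1) = 1/26. Then β = -α = -1/26, γ = -α·(0 - 5) = 5/26
Result: (1/26)/(u + 5) - ((1/26)u - 5/26)/(u² + 1)


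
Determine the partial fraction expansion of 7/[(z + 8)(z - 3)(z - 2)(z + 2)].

Using Heaviside cover-up: (-7/660)/(z + 8) + (7/55)/(z - 3) - (7/40)/(z - 2) + (7/120)/(z + 2)


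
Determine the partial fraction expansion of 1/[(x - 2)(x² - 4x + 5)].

Cover-up at x = 2: P = 1/(2² - 4·2 + 5) = 1. Then Q = -P = -1, R = -P·(-4 + 2) = 2
Result: 1/(x - 2) - (x - 2)/(x² - 4x + 5)


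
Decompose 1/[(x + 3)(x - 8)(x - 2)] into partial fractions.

Using cover-up method: α = 1/55, β = 1/66, γ = -1/30
Result: (1/55)/(x + 3) + (1/66)/(x - 8) - (1/30)/(x - 2)


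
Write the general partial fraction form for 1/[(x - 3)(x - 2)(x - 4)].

Three distinct linear factors: P/(x - 3) + Q/(x - 2) + R/(x - 4)


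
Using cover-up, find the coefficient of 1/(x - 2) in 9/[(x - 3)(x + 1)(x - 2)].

Cover (x - 2), set x=2: 9/[(2 - 3)(2 + 1)] = -3


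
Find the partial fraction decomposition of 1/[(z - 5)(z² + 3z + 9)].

Cover-up at z = 5: A = 1/(5² + 3·5 + 9) = 1/49. Then B = -A = -1/49, C = -A·(3 + 5) = -8/49
Result: (1/49)/(z - 5) - ((1/49)z + 8/49)/(z² + 3z + 9)


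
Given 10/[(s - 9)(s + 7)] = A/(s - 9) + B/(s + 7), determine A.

Cover-up at s = 9: A = 10/(9 + 7) = 10/16 = 5/8


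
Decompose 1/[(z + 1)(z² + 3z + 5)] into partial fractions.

Cover-up at z = -1: α = 1/((-1)² + 3·(-1) + 5) = 1/3. Then β = -α = -1/3, γ = -α·(3 - 1) = -2/3
Result: (1/3)/(z + 1) - ((1/3)z + 2/3)/(z² + 3z + 5)


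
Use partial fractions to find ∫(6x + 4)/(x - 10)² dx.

Decompose: P = 6, Q = 6·10 + 4 = 64, so (6x + 4)/(x - 10)² = 6/(x - 10) + 64/(x - 10)². Integrate: ∫ P/(x - 10) dx = 6 ln|(x - 10)|; ∫ Q/(x - 10)² dx = -64/(x - 10). Sum: 6 ln|(x - 10)| - 64/(x - 10) + C


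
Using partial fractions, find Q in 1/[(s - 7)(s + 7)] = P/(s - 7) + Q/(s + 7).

Cover-up at s = -7: Q = 1/(-7 - 7) = -1/14


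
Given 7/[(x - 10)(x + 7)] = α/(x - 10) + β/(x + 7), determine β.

Cover-up at x = -7: β = 7/(-7 - 10) = -7/17


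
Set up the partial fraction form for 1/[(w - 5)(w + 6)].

Distinct linear factors: A/(w - 5) + B/(w + 6)


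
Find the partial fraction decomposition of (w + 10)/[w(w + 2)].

At w=0: α = (1·0 + 10)/(0 + 2) = 5. At w=-2: β = (1·(-2) + 10)/(-2 - 0) = -4
Result: 5/w - 4/(w + 2)


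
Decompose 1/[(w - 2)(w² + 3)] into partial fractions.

Cover-up at w = 2: α = 1/(2² + 3) = 1/7. Then β = -α = -1/7, γ = -α·(0 + 2) = -2/7
Result: (1/7)/(w - 2) - ((1/7)w + 2/7)/(w² + 3)


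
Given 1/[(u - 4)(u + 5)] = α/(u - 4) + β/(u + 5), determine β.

Cover-up at u = -5: β = 1/(-5 - 4) = -1/9


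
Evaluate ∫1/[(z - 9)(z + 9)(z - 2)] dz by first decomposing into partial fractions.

Cover-up: P = 1/126, Q = 1/198, R = -1/77. Decomposition: (1/126)/(z - 9) + (1/198)/(z + 9) - (1/77)/(z - 2). Integrate each term: (1/126) ln|(z - 9)| + (1/198) ln|(z + 9)| - (1/77) ln|(z - 2)| + C


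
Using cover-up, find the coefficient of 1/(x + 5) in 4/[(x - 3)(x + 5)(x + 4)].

Cover (x + 5), set x=-5: 4/[(-5 - 3)(-5 + 4)] = 1/2


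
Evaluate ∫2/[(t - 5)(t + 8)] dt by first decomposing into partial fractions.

Decompose: 2/[(t - 5)(t + 8)] = (2/13)/(t - 5) - (2/13)/(t + 8). Integrate each term: (2/13) ln|(t - 5)| - (2/13) ln|(t + 8)| + C


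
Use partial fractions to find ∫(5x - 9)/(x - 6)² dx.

Decompose: A = 5, B = 5·6 - 9 = 21, so (5x - 9)/(x - 6)² = 5/(x - 6) + 21/(x - 6)². Integrate: ∫ A/(x - 6) dx = 5 ln|(x - 6)|; ∫ B/(x - 6)² dx = -21/(x - 6). Sum: 5 ln|(x - 6)| - 21/(x - 6) + C


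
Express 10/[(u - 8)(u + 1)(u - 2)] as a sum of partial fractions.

Using cover-up method: α = 5/27, β = 10/27, γ = -5/9
Result: (5/27)/(u - 8) + (10/27)/(u + 1) - (5/9)/(u - 2)


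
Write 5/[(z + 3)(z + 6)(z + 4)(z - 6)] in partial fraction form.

Using Heaviside cover-up: (-5/27)/(z + 3) - (5/72)/(z + 6) + (1/4)/(z + 4) + (1/216)/(z - 6)


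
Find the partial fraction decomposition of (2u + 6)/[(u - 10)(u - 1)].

At u=10: A = (2·10 + 6)/(10 - 1) = 26/9. At u=1: B = (2·1 + 6)/(1 - 10) = -8/9
Result: (26/9)/(u - 10) - (8/9)/(u - 1)


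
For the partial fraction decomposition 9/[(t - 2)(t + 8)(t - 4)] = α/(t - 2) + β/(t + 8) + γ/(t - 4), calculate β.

Cover-up at t = -8: β = 9/[(-8 - 2)(-8 - 4)] = 9/[(-10)(-12)] = 9/120 = 3/40


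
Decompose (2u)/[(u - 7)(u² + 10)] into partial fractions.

At u=7: α = (2·7 + 0)/(7² + 10) = 14/59. β = -α = -14/59, γ = 2 - 7·α = 20/59
Result: (14/59)/(u - 7) - ((14/59)u - 20/59)/(u² + 10)


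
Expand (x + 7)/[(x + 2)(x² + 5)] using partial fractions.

At x=-2: A = (1·(-2) + 7)/((-2)² + 5) = 5/9. B = -A = -5/9, C = 1 - (-2)·A = 19/9
Result: (5/9)/(x + 2) - ((5/9)x - 19/9)/(x² + 5)


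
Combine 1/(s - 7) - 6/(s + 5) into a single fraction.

Common denominator (s - 7)(s + 5). Numerator: 1(s + 5) - 6(s - 7) = (s + 5) - (6s - 42) = -5s + 47
Result: (-5s + 47)/[(s - 7)(s + 5)]


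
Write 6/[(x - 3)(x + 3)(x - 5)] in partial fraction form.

Using cover-up method: P = -1/2, Q = 1/8, R = 3/8
Result: (-1/2)/(x - 3) + (1/8)/(x + 3) + (3/8)/(x - 5)


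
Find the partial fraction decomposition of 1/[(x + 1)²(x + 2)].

Cover-up at x=-2: R = 1/(-2 + 1)² = 1. Cover-up at x=-1: Q = 1/(-1 + 2) = 1. Comparing x² coeff: P = -R = -1
Result: -1/(x + 1) + 1/(x + 1)² + 1/(x + 2)


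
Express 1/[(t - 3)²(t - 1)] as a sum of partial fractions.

Cover-up at t=1: C = 1/(1 - 3)² = 1/4. Cover-up at t=3: B = 1/(3 - 1) = 1/2. Comparing t² coeff: A = -C = -1/4
Result: (-1/4)/(t - 3) + (1/2)/(t - 3)² + (1/4)/(t - 1)


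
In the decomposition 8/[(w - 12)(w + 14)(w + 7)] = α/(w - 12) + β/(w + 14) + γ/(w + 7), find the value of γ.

Cover-up at w = -7: γ = 8/[(-7 - 12)(-7 + 14)] = 8/[(-19)(7)] = -8/133


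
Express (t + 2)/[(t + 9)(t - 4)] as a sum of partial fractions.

At t=-9: P = (1·(-9) + 2)/(-9 - 4) = 7/13. At t=4: Q = (1·4 + 2)/(4 + 9) = 6/13
Result: (7/13)/(t + 9) + (6/13)/(t - 4)


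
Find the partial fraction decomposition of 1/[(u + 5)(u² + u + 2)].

Cover-up at u = -5: A = 1/((-5)² + 1·(-5) + 2) = 1/22. Then B = -A = -1/22, C = -A·(1 - 5) = 2/11
Result: (1/22)/(u + 5) - ((1/22)u - 2/11)/(u² + u + 2)


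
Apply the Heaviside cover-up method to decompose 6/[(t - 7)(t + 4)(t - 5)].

Cover (t - 7), t=7: α = 6/[(7 + 4)(7 - 5)] = 3/11. Cover (t + 4), t=-4: β = 6/[(-4 - 7)(-4 - 5)] = 2/33. Cover (t - 5), t=5: γ = 6/[(5 - 7)(5 + 4)] = -1/3.
Result: (3/11)/(t - 7) + (2/33)/(t + 4) - (1/3)/(t - 5)


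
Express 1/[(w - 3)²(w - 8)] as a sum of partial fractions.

Cover-up at w=8: C = 1/(8 - 3)² = 1/25. Cover-up at w=3: B = 1/(3 - 8) = -1/5. Comparing w² coeff: A = -C = -1/25
Result: (-1/25)/(w - 3) - (1/5)/(w - 3)² + (1/25)/(w - 8)


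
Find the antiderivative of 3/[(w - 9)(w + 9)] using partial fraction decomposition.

Decompose: 3/[(w - 9)(w + 9)] = (1/6)/(w - 9) - (1/6)/(w + 9). Integrate each term: (1/6) ln|(w - 9)| - (1/6) ln|(w + 9)| + C


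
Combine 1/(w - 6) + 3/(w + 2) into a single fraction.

Common denominator (w - 6)(w + 2). Numerator: 1(w + 2) + 3(w - 6) = (w + 2) + (3w - 18) = 4w - 16
Result: (4w - 16)/[(w - 6)(w + 2)]


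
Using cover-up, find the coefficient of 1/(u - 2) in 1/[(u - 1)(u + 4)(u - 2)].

Cover (u - 2), set u=2: 1/[(2 - 1)(2 + 4)] = 1/6


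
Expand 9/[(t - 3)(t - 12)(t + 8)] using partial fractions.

Using cover-up method: A = -1/11, B = 1/20, C = 9/220
Result: (-1/11)/(t - 3) + (1/20)/(t - 12) + (9/220)/(t + 8)


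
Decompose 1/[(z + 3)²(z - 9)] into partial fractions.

Cover-up at z=9: C = 1/(9 + 3)² = 1/144. Cover-up at z=-3: B = 1/(-3 - 9) = -1/12. Comparing z² coeff: A = -C = -1/144
Result: (-1/144)/(z + 3) - (1/12)/(z + 3)² + (1/144)/(z - 9)


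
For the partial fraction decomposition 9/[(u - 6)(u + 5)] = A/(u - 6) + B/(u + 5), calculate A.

Cover-up at u = 6: A = 9/(6 + 5) = 9/11


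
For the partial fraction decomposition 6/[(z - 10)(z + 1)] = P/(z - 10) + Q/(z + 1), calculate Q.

Cover-up at z = -1: Q = 6/(-1 - 10) = -6/11


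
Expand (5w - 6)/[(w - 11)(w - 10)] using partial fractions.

At w=11: P = (5·11 - 6)/(11 - 10) = 49. At w=10: Q = (5·10 - 6)/(10 - 11) = -44
Result: 49/(w - 11) - 44/(w - 10)


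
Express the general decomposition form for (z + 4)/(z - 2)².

Repeated linear factor: A/(z - 2) + B/(z - 2)²


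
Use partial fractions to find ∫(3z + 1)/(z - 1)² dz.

Decompose: A = 3, B = 3·1 + 1 = 4, so (3z + 1)/(z - 1)² = 3/(z - 1) + 4/(z - 1)². Integrate: ∫ A/(z - 1) dz = 3 ln|(z - 1)|; ∫ B/(z - 1)² dz = -4/(z - 1). Sum: 3 ln|(z - 1)| - 4/(z - 1) + C


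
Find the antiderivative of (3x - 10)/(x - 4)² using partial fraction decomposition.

Decompose: A = 3, B = 3·4 - 10 = 2, so (3x - 10)/(x - 4)² = 3/(x - 4) + 2/(x - 4)². Integrate: ∫ A/(x - 4) dx = 3 ln|(x - 4)|; ∫ B/(x - 4)² dx = -2/(x - 4). Sum: 3 ln|(x - 4)| - 2/(x - 4) + C


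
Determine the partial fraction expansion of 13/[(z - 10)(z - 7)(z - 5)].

Using cover-up method: A = 13/15, B = -13/6, C = 13/10
Result: (13/15)/(z - 10) - (13/6)/(z - 7) + (13/10)/(z - 5)


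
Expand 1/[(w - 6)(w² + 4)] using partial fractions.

Cover-up at w = 6: α = 1/(6² + 4) = 1/40. Then β = -α = -1/40, γ = -α·(0 + 6) = -3/20
Result: (1/40)/(w - 6) - ((1/40)w + 3/20)/(w² + 4)


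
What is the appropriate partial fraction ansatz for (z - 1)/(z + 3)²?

Repeated linear factor: A/(z + 3) + B/(z + 3)²


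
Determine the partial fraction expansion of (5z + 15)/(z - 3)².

(5z + 15) = P(z - 3) + Q. At z = 3: Q = 5·3 + 15 = 30. Coeff of z: P = 5
Result: 5/(z - 3) + 30/(z - 3)²


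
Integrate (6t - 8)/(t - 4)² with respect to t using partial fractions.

Decompose: P = 6, Q = 6·4 - 8 = 16, so (6t - 8)/(t - 4)² = 6/(t - 4) + 16/(t - 4)². Integrate: ∫ P/(t - 4) dt = 6 ln|(t - 4)|; ∫ Q/(t - 4)² dt = -16/(t - 4). Sum: 6 ln|(t - 4)| - 16/(t - 4) + C


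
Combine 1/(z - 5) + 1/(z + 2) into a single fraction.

Common denominator (z - 5)(z + 2). Numerator: 1(z + 2) + 1(z - 5) = (z + 2) + (z - 5) = 2z - 3
Result: (2z - 3)/[(z - 5)(z + 2)]


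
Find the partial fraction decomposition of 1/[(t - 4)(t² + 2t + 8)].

Cover-up at t = 4: α = 1/(4² + 2·4 + 8) = 1/32. Then β = -α = -1/32, γ = -α·(2 + 4) = -3/16
Result: (1/32)/(t - 4) - ((1/32)t + 3/16)/(t² + 2t + 8)


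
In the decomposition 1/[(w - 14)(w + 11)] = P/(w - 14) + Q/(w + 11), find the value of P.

Cover-up at w = 14: P = 1/(14 + 11) = 1/25


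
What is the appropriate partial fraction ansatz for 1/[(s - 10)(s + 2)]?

Distinct linear factors: P/(s - 10) + Q/(s + 2)


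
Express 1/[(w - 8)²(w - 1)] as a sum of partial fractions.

Cover-up at w=1: C = 1/(1 - 8)² = 1/49. Cover-up at w=8: B = 1/(8 - 1) = 1/7. Comparing w² coeff: A = -C = -1/49
Result: (-1/49)/(w - 8) + (1/7)/(w - 8)² + (1/49)/(w - 1)


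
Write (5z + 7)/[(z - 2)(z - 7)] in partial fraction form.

At z=2: P = (5·2 + 7)/(2 - 7) = -17/5. At z=7: Q = (5·7 + 7)/(7 - 2) = 42/5
Result: (-17/5)/(z - 2) + (42/5)/(z - 7)


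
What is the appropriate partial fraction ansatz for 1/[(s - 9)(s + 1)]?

Distinct linear factors: α/(s - 9) + β/(s + 1)


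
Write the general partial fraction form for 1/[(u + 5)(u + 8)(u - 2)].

Three distinct linear factors: P/(u + 5) + Q/(u + 8) + R/(u - 2)


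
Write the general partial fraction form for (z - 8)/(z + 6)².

Repeated linear factor: α/(z + 6) + β/(z + 6)²


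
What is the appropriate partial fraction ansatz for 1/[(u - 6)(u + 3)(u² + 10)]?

Two linear + quadratic: α/(u - 6) + β/(u + 3) + (γu + δ)/(u² + 10)


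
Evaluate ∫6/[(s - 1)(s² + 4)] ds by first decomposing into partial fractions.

Cover-up at s=1: α = 6/(1²+4) = 6/5. Coeff matching: β = -6/5, γ = -6/5. Decomposition: (6/5)/(s - 1) - ((6/5)s + 6/5)/(s² + 4). Integrate: linear → ln, quadratic → (1/2)ln + arctan: (6/5) ln|(s - 1)| - (3/5) ln(s² + 4) - (3/5) arctan(s/2) + C


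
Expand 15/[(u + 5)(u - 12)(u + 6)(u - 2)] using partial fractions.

Using Heaviside cover-up: (15/119)/(u + 5) + (1/204)/(u - 12) - (5/48)/(u + 6) - (3/112)/(u - 2)


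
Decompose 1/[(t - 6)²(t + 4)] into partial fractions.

Cover-up at t=-4: γ = 1/(-4 - 6)² = 1/100. Cover-up at t=6: β = 1/(6 + 4) = 1/10. Comparing t² coeff: α = -γ = -1/100
Result: (-1/100)/(t - 6) + (1/10)/(t - 6)² + (1/100)/(t + 4)


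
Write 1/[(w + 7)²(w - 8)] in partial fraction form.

Cover-up at w=8: γ = 1/(8 + 7)² = 1/225. Cover-up at w=-7: β = 1/(-7 - 8) = -1/15. Comparing w² coeff: α = -γ = -1/225
Result: (-1/225)/(w + 7) - (1/15)/(w + 7)² + (1/225)/(w - 8)


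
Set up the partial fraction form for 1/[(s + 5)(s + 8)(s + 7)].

Three distinct linear factors: α/(s + 5) + β/(s + 8) + γ/(s + 7)


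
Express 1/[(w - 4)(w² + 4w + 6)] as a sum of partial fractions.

Cover-up at w = 4: P = 1/(4² + 4·4 + 6) = 1/38. Then Q = -P = -1/38, R = -P·(4 + 4) = -4/19
Result: (1/38)/(w - 4) - ((1/38)w + 4/19)/(w² + 4w + 6)


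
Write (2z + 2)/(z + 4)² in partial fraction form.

(2z + 2) = A(z + 4) + B. At z = -4: B = 2·(-4) + 2 = -6. Coeff of z: A = 2
Result: 2/(z + 4) - 6/(z + 4)²


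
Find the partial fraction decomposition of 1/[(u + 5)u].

1/(u + 5)u = A/(u + 5) + B/u. A = 1/(-5 - 0) = -1/5, B = 1/(0 + 5) = 1/5
Result: (-1/5)/(u + 5) + (1/5)/u


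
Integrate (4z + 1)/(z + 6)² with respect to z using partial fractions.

Decompose: A = 4, B = 4·(-6) + 1 = -23, so (4z + 1)/(z + 6)² = 4/(z + 6) - 23/(z + 6)². Integrate: ∫ A/(z + 6) dz = 4 ln|(z + 6)|; ∫ B/(z + 6)² dz = 23/(z + 6). Sum: 4 ln|(z + 6)| + 23/(z + 6) + C


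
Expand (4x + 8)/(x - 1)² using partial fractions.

(4x + 8) = P(x - 1) + Q. At x = 1: Q = 4·1 + 8 = 12. Coeff of x: P = 4
Result: 4/(x - 1) + 12/(x - 1)²


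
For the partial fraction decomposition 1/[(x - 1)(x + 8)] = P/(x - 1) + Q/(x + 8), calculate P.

Cover-up at x = 1: P = 1/(1 + 8) = 1/9


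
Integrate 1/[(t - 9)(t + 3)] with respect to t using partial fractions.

Decompose: 1/[(t - 9)(t + 3)] = (1/12)/(t - 9) - (1/12)/(t + 3). Integrate each term: (1/12) ln|(t - 9)| - (1/12) ln|(t + 3)| + C


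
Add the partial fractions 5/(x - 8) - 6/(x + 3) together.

Common denominator (x - 8)(x + 3). Numerator: 5(x + 3) - 6(x - 8) = (5x + 15) - (6x - 48) = -x + 63
Result: (-x + 63)/[(x - 8)(x + 3)]


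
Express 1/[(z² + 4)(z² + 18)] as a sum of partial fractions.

Coefficient matching gives P = R = 0, Q = 1/(18-4) = 1/14, S = -Q = -1/14
Result: (1/14)/(z² + 4) - (1/14)/(z² + 18)


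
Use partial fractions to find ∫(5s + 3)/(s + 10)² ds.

Decompose: P = 5, Q = 5·(-10) + 3 = -47, so (5s + 3)/(s + 10)² = 5/(s + 10) - 47/(s + 10)². Integrate: ∫ P/(s + 10) ds = 5 ln|(s + 10)|; ∫ Q/(s + 10)² ds = 47/(s + 10). Sum: 5 ln|(s + 10)| + 47/(s + 10) + C


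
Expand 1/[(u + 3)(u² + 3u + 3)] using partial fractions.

Cover-up at u = -3: α = 1/((-3)² + 3·(-3) + 3) = 1/3. Then β = -α = -1/3, γ = -α·(3 - 3) = 0
Result: (1/3)/(u + 3) - ((1/3)u)/(u² + 3u + 3)


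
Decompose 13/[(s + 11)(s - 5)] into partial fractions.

13/(s + 11)(s - 5) = P/(s + 11) + Q/(s - 5). P = 13/(-11 - 5) = -13/16, Q = 13/(5 + 11) = 13/16
Result: (-13/16)/(s + 11) + (13/16)/(s - 5)


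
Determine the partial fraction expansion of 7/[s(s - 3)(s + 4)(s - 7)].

Using Heaviside cover-up: (1/12)/s - (1/12)/(s - 3) - (1/44)/(s + 4) + (1/44)/(s - 7)


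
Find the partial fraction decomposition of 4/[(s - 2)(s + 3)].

4/(s - 2)(s + 3) = P/(s - 2) + Q/(s + 3). P = 4/(2 + 3) = 4/5, Q = 4/(-3 - 2) = -4/5
Result: (4/5)/(s - 2) - (4/5)/(s + 3)


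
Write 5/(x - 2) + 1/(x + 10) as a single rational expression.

Common denominator (x - 2)(x + 10). Numerator: 5(x + 10) + 1(x - 2) = (5x + 50) + (x - 2) = 6x + 48
Result: (6x + 48)/[(x - 2)(x + 10)]
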